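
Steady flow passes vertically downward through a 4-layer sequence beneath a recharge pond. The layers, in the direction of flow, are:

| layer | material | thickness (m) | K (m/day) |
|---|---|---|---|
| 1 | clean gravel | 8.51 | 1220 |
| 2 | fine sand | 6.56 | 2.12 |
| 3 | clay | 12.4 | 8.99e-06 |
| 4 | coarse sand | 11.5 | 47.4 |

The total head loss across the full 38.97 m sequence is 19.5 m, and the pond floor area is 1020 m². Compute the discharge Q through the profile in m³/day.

Flow is perpendicular to layering, so the layers act in series and the equivalent K is the thickness-weighted harmonic mean.
Total thickness L = 8.51 + 6.56 + 12.4 + 11.5 = 38.97 m.
Σ(b_i/K_i) = 8.51/1220 + 6.56/2.12 + 12.4/8.99e-06 + 11.5/47.4 = 1.379e+06 d.
K_eq = L / Σ(b_i/K_i) = 38.97 / 1.379e+06 = 2.825e-05 m/day.
Q = K_eq · A · (Δh/L) = 2.825e-05 × 1020 × (19.5/38.97) = 0.01442 m³/day.

0.0144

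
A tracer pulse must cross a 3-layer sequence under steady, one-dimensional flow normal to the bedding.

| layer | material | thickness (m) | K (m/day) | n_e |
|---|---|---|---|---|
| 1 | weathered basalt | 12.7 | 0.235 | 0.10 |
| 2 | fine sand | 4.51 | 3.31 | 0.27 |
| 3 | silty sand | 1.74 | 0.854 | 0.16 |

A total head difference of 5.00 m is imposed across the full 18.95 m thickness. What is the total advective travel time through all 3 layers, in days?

31.8

With flow normal to the layers, continuity requires the same specific discharge q through every layer.
Σ(b_i/K_i) = 12.7/0.235 + 4.51/3.31 + 1.74/0.854 = 57.44 d.
q = Δh / Σ(b_i/K_i) = 5.00 / 57.44 = 0.08704 m/day.
In each layer the seepage velocity is v_i = q/n_i, so the layer transit time is t_i = b_i·n_i / q:
  layer 1 (weathered basalt): t_1 = 12.7 × 0.10 / 0.08704 = 14.59 d
  layer 2 (fine sand): t_2 = 4.51 × 0.27 / 0.08704 = 13.99 d
  layer 3 (silty sand): t_3 = 1.74 × 0.16 / 0.08704 = 3.198 d
Total t = Σ t_i = 31.78 days.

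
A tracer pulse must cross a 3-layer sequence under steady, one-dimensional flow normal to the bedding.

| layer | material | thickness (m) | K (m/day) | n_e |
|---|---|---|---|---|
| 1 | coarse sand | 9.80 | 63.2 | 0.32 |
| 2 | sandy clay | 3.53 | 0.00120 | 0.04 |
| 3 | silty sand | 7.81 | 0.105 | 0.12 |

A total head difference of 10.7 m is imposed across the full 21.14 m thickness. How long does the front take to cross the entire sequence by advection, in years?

With flow normal to the layers, continuity requires the same specific discharge q through every layer.
Σ(b_i/K_i) = 9.80/63.2 + 3.53/0.00120 + 7.81/0.105 = 3016 d.
q = Δh / Σ(b_i/K_i) = 10.7 / 3016 = 0.003548 m/day.
In each layer the seepage velocity is v_i = q/n_i, so the layer transit time is t_i = b_i·n_i / q:
  layer 1 (coarse sand): t_1 = 9.80 × 0.32 / 0.003548 = 884.0 d
  layer 2 (sandy clay): t_2 = 3.53 × 0.04 / 0.003548 = 39.80 d
  layer 3 (silty sand): t_3 = 7.81 × 0.12 / 0.003548 = 264.2 d
Total t = Σ t_i = 1188 days = 3.253 years.

3.25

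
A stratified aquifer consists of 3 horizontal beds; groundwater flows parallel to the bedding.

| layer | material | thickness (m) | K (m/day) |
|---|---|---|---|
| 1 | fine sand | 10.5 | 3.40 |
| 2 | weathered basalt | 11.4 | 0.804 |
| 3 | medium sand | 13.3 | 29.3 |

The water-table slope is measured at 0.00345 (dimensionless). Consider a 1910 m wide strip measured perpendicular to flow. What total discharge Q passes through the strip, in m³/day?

Flow is parallel to layering, so each bed carries its own Darcy discharge and the transmissivities add.
Σ(K_i·b_i) = 3.40×10.5 + 0.804×11.4 + 29.3×13.3 = 434.6 m²/day.
Hydraulic gradient i = 0.00345.
Q = Σ(K_i·b_i) · W · i = 434.6 × 1910 × 0.003450 = 2864 m³/day.

2860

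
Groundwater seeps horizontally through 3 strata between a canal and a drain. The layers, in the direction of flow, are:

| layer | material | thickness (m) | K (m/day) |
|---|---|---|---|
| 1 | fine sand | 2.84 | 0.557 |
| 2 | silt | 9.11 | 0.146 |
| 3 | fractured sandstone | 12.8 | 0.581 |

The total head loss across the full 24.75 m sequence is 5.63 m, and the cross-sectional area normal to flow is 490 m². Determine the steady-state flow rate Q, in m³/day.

Flow is perpendicular to layering, so the layers act in series and the equivalent K is the thickness-weighted harmonic mean.
Total thickness L = 2.84 + 9.11 + 12.8 = 24.75 m.
Σ(b_i/K_i) = 2.84/0.557 + 9.11/0.146 + 12.8/0.581 = 89.53 d.
K_eq = L / Σ(b_i/K_i) = 24.75 / 89.53 = 0.2765 m/day.
Q = K_eq · A · (Δh/L) = 0.2765 × 490 × (5.63/24.75) = 30.81 m³/day.

30.8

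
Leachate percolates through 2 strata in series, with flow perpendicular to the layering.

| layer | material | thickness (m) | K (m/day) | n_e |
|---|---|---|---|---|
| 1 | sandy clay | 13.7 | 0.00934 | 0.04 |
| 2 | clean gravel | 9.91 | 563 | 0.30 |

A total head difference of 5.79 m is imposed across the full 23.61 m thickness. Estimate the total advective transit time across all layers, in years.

2.44

With flow normal to the layers, continuity requires the same specific discharge q through every layer.
Σ(b_i/K_i) = 13.7/0.00934 + 9.91/563 = 1467 d.
q = Δh / Σ(b_i/K_i) = 5.79 / 1467 = 0.003947 m/day.
In each layer the seepage velocity is v_i = q/n_i, so the layer transit time is t_i = b_i·n_i / q:
  layer 1 (sandy clay): t_1 = 13.7 × 0.04 / 0.003947 = 138.8 d
  layer 2 (clean gravel): t_2 = 9.91 × 0.30 / 0.003947 = 753.2 d
Total t = Σ t_i = 892.0 days = 2.442 years.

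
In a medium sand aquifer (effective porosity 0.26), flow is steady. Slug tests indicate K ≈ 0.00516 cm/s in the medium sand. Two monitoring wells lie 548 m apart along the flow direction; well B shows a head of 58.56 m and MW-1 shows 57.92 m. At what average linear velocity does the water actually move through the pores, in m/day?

Convert K: 0.00516 cm/s × 864 = 4.458 m/day.
Hydraulic gradient i = (58.56 − 57.92) / 548 = 0.64 / 548 = 0.001168.
Darcy flux q = K · i = 4.458 × 0.001168 = 0.005207 m/day.
Seepage velocity v = q / n_e = 0.005207 / 0.26 = 0.02003 m/day.

0.0200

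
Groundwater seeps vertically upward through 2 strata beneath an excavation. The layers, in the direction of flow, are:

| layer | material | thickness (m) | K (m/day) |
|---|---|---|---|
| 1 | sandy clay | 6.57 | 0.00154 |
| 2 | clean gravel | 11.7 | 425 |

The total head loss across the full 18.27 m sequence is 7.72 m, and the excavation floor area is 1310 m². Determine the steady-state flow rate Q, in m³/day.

Flow is perpendicular to layering, so the layers act in series and the equivalent K is the thickness-weighted harmonic mean.
Total thickness L = 6.57 + 11.7 = 18.27 m.
Σ(b_i/K_i) = 6.57/0.00154 + 11.7/425 = 4266 d.
K_eq = L / Σ(b_i/K_i) = 18.27 / 4266 = 0.004282 m/day.
Q = K_eq · A · (Δh/L) = 0.004282 × 1310 × (7.72/18.27) = 2.371 m³/day.

2.37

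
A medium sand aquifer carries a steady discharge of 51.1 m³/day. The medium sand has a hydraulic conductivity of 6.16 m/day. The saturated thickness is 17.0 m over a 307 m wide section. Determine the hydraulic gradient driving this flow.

0.00159

Cross-sectional area A = 307 × 17.0 = 5219 m².
From Q = K·A·i, i = Q / (K·A) = 51.1 / (6.160 × 5219) = 0.001589.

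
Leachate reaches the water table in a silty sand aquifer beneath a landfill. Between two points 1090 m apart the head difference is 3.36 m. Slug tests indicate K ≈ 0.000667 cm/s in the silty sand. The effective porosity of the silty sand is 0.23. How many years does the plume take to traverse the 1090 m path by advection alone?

Convert K: 0.000667 cm/s × 864 = 0.5763 m/day.
Hydraulic gradient i = Δh / L = 3.36 / 1090 = 0.003083.
Darcy flux q = K · i = 0.5763 × 0.003083 = 0.001776 m/day.
Seepage velocity v = q / n_e = 0.001776 / 0.23 = 0.007724 m/day.
Travel time t = L / v = 1090 / 0.007724 = 1.411e+05 days = 386.4 years.

386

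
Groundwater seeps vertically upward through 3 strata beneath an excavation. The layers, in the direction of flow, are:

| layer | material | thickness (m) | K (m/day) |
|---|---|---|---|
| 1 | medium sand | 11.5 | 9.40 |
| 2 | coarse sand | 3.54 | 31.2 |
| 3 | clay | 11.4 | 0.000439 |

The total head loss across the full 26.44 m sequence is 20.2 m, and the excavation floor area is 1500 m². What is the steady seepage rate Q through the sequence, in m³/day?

Flow is perpendicular to layering, so the layers act in series and the equivalent K is the thickness-weighted harmonic mean.
Total thickness L = 11.5 + 3.54 + 11.4 = 26.44 m.
Σ(b_i/K_i) = 11.5/9.40 + 3.54/31.2 + 11.4/0.000439 = 25969 d.
K_eq = L / Σ(b_i/K_i) = 26.44 / 25969 = 0.001018 m/day.
Q = K_eq · A · (Δh/L) = 0.001018 × 1500 × (20.2/26.44) = 1.167 m³/day.

1.17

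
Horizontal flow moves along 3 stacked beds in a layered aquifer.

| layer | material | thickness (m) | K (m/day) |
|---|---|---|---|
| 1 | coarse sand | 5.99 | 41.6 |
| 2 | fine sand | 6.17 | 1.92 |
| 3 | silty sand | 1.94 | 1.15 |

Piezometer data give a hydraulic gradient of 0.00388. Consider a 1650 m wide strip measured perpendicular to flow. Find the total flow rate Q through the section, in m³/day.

1690

Flow is parallel to layering, so each bed carries its own Darcy discharge and the transmissivities add.
Σ(K_i·b_i) = 41.6×5.99 + 1.92×6.17 + 1.15×1.94 = 263.3 m²/day.
Hydraulic gradient i = 0.00388.
Q = Σ(K_i·b_i) · W · i = 263.3 × 1650 × 0.003880 = 1685 m³/day.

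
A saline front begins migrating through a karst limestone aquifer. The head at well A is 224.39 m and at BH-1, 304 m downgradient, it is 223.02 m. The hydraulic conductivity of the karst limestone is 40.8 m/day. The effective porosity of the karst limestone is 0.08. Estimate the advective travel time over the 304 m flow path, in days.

Hydraulic gradient i = (224.39 − 223.02) / 304 = 1.37 / 304 = 0.004507.
Darcy flux q = K · i = 40.80 × 0.004507 = 0.1839 m/day.
Seepage velocity v = q / n_e = 0.1839 / 0.08 = 2.298 m/day.
Travel time t = L / v = 304 / 2.298 = 132.3 days.

132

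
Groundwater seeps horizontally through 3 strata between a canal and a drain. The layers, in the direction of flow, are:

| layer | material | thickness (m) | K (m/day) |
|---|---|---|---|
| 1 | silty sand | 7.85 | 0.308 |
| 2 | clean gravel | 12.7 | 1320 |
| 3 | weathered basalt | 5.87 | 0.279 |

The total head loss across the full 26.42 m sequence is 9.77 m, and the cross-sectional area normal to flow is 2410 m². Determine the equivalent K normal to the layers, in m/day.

Flow is perpendicular to layering, so the layers act in series and the equivalent K is the thickness-weighted harmonic mean.
Total thickness L = 7.85 + 12.7 + 5.87 = 26.42 m.
Σ(b_i/K_i) = 7.85/0.308 + 12.7/1320 + 5.87/0.279 = 46.54 d.
K_eq = L / Σ(b_i/K_i) = 26.42 / 46.54 = 0.5677 m/day.

0.568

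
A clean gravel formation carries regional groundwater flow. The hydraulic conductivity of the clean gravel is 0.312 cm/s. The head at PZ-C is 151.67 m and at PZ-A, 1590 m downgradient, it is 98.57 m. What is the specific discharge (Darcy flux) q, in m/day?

9.00

Convert K: 0.312 cm/s × 864 = 269.6 m/day.
Hydraulic gradient i = (151.67 − 98.57) / 1590 = 53.1 / 1590 = 0.03340.
Specific discharge q = K · i = 269.6 × 0.03340 = 9.003 m/day.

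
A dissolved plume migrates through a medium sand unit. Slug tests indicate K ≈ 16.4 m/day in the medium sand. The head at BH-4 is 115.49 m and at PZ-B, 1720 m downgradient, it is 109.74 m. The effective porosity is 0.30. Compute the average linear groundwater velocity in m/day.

0.183

Hydraulic gradient i = (115.49 − 109.74) / 1720 = 5.75 / 1720 = 0.003343.
Darcy flux q = K · i = 16.40 × 0.003343 = 0.05483 m/day.
Seepage velocity v = q / n_e = 0.05483 / 0.30 = 0.1828 m/day.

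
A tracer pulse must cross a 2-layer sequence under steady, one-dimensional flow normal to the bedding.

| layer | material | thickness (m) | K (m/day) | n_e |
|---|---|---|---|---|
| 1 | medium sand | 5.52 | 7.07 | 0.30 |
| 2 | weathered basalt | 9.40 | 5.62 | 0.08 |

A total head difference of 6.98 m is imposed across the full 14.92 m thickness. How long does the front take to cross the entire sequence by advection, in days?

With flow normal to the layers, continuity requires the same specific discharge q through every layer.
Σ(b_i/K_i) = 5.52/7.07 + 9.40/5.62 = 2.453 d.
q = Δh / Σ(b_i/K_i) = 6.98 / 2.453 = 2.845 m/day.
In each layer the seepage velocity is v_i = q/n_i, so the layer transit time is t_i = b_i·n_i / q:
  layer 1 (medium sand): t_1 = 5.52 × 0.30 / 2.845 = 0.5821 d
  layer 2 (weathered basalt): t_2 = 9.40 × 0.08 / 2.845 = 0.2643 d
Total t = Σ t_i = 0.8464 days.

0.846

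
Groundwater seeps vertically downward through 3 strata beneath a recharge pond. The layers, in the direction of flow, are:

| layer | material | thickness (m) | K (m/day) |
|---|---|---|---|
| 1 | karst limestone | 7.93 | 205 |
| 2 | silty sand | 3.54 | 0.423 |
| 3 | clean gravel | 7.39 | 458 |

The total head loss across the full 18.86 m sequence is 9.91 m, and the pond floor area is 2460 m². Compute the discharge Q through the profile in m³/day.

2890

Flow is perpendicular to layering, so the layers act in series and the equivalent K is the thickness-weighted harmonic mean.
Total thickness L = 7.93 + 3.54 + 7.39 = 18.86 m.
Σ(b_i/K_i) = 7.93/205 + 3.54/0.423 + 7.39/458 = 8.424 d.
K_eq = L / Σ(b_i/K_i) = 18.86 / 8.424 = 2.239 m/day.
Q = K_eq · A · (Δh/L) = 2.239 × 2460 × (9.91/18.86) = 2894 m³/day.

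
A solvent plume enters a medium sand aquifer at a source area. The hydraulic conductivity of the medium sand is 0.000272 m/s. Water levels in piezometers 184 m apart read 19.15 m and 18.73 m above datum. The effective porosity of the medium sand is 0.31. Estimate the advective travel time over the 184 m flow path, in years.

Convert K: 0.000272 m/s × 86400 = 23.50 m/day.
Hydraulic gradient i = (19.15 − 18.73) / 184 = 0.42 / 184 = 0.002283.
Darcy flux q = K · i = 23.50 × 0.002283 = 0.05364 m/day.
Seepage velocity v = q / n_e = 0.05364 / 0.31 = 0.1730 m/day.
Travel time t = L / v = 184 / 0.1730 = 1063 days = 2.911 years.

2.91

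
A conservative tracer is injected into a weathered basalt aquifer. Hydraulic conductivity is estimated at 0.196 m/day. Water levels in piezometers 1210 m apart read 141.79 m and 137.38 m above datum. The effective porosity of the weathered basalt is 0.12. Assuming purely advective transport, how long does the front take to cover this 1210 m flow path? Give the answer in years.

557

Hydraulic gradient i = (141.79 − 137.38) / 1210 = 4.41 / 1210 = 0.003645.
Darcy flux q = K · i = 0.1960 × 0.003645 = 0.0007143 m/day.
Seepage velocity v = q / n_e = 0.0007143 / 0.12 = 0.005953 m/day.
Travel time t = L / v = 1210 / 0.005953 = 2.033e+05 days = 556.5 years.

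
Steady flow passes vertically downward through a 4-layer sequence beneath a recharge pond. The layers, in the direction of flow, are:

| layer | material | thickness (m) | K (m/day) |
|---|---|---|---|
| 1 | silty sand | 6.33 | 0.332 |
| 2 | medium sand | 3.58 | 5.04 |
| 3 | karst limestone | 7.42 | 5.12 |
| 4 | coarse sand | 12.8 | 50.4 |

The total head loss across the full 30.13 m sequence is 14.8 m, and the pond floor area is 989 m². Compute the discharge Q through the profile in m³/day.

Flow is perpendicular to layering, so the layers act in series and the equivalent K is the thickness-weighted harmonic mean.
Total thickness L = 6.33 + 3.58 + 7.42 + 12.8 = 30.13 m.
Σ(b_i/K_i) = 6.33/0.332 + 3.58/5.04 + 7.42/5.12 + 12.8/50.4 = 21.48 d.
K_eq = L / Σ(b_i/K_i) = 30.13 / 21.48 = 1.403 m/day.
Q = K_eq · A · (Δh/L) = 1.403 × 989 × (14.8/30.13) = 681.4 m³/day.

681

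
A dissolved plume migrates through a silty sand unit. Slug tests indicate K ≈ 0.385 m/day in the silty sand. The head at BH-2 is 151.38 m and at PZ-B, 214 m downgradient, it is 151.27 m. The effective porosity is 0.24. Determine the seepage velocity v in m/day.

Hydraulic gradient i = (151.38 − 151.27) / 214 = 0.11 / 214 = 0.0005140.
Darcy flux q = K · i = 0.3850 × 0.0005140 = 0.0001979 m/day.
Seepage velocity v = q / n_e = 0.0001979 / 0.24 = 0.0008246 m/day.

0.000825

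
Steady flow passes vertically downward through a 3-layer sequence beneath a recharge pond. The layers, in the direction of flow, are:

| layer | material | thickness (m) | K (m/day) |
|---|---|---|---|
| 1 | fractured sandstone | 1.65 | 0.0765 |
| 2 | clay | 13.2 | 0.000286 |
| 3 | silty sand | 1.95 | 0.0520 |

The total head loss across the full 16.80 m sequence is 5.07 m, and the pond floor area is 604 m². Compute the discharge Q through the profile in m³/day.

Flow is perpendicular to layering, so the layers act in series and the equivalent K is the thickness-weighted harmonic mean.
Total thickness L = 1.65 + 13.2 + 1.95 = 16.80 m.
Σ(b_i/K_i) = 1.65/0.0765 + 13.2/0.000286 + 1.95/0.0520 = 46213 d.
K_eq = L / Σ(b_i/K_i) = 16.80 / 46213 = 0.0003635 m/day.
Q = K_eq · A · (Δh/L) = 0.0003635 × 604 × (5.07/16.80) = 0.06626 m³/day.

0.0663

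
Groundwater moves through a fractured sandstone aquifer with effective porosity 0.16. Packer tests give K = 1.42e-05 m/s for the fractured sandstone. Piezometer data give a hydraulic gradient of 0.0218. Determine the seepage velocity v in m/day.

Convert K: 1.42e-05 m/s × 86400 = 1.227 m/day.
Hydraulic gradient i = 0.0218.
Darcy flux q = K · i = 1.227 × 0.02180 = 0.02675 m/day.
Seepage velocity v = q / n_e = 0.02675 / 0.16 = 0.1672 m/day.

0.167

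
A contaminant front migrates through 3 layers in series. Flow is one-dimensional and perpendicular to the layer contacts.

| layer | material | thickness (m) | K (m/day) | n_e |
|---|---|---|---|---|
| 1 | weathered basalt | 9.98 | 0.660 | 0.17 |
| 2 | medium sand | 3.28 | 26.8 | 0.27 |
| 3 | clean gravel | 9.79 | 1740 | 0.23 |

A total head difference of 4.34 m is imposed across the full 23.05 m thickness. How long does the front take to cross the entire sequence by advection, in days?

With flow normal to the layers, continuity requires the same specific discharge q through every layer.
Σ(b_i/K_i) = 9.98/0.660 + 3.28/26.8 + 9.79/1740 = 15.25 d.
q = Δh / Σ(b_i/K_i) = 4.34 / 15.25 = 0.2846 m/day.
In each layer the seepage velocity is v_i = q/n_i, so the layer transit time is t_i = b_i·n_i / q:
  layer 1 (weathered basalt): t_1 = 9.98 × 0.17 / 0.2846 = 5.961 d
  layer 2 (medium sand): t_2 = 3.28 × 0.27 / 0.2846 = 3.112 d
  layer 3 (clean gravel): t_3 = 9.79 × 0.23 / 0.2846 = 7.912 d
Total t = Σ t_i = 16.98 days.

17.0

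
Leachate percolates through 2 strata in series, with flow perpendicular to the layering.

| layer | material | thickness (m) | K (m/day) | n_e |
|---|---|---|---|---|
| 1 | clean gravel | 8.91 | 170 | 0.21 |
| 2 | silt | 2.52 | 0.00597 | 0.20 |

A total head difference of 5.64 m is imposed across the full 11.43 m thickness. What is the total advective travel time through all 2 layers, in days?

With flow normal to the layers, continuity requires the same specific discharge q through every layer.
Σ(b_i/K_i) = 8.91/170 + 2.52/0.00597 = 422.2 d.
q = Δh / Σ(b_i/K_i) = 5.64 / 422.2 = 0.01336 m/day.
In each layer the seepage velocity is v_i = q/n_i, so the layer transit time is t_i = b_i·n_i / q:
  layer 1 (clean gravel): t_1 = 8.91 × 0.21 / 0.01336 = 140.1 d
  layer 2 (silt): t_2 = 2.52 × 0.20 / 0.01336 = 37.73 d
Total t = Σ t_i = 177.8 days.

178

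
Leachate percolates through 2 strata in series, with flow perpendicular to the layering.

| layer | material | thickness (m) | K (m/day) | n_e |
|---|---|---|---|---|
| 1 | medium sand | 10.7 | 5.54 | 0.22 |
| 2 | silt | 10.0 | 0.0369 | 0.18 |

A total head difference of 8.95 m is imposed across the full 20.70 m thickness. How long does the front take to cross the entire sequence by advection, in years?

0.347

With flow normal to the layers, continuity requires the same specific discharge q through every layer.
Σ(b_i/K_i) = 10.7/5.54 + 10.0/0.0369 = 272.9 d.
q = Δh / Σ(b_i/K_i) = 8.95 / 272.9 = 0.03279 m/day.
In each layer the seepage velocity is v_i = q/n_i, so the layer transit time is t_i = b_i·n_i / q:
  layer 1 (medium sand): t_1 = 10.7 × 0.22 / 0.03279 = 71.79 d
  layer 2 (silt): t_2 = 10.0 × 0.18 / 0.03279 = 54.89 d
Total t = Σ t_i = 126.7 days = 0.3468 years.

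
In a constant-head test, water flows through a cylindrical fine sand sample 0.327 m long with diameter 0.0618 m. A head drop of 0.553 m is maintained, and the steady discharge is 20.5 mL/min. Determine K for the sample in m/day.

5.82

Cross-sectional area A = π·(d/2)² = π × (0.0618/2)² = 0.003000 m².
Convert discharge: 20.5 mL/min = 3.417e-07 m³/s.
Darcy's law rearranged: K = Q·L / (A·Δh) = 3.417e-07 × 0.327 / (0.003000 × 0.553) = 6.735e-05 m/s = 5.819 m/day.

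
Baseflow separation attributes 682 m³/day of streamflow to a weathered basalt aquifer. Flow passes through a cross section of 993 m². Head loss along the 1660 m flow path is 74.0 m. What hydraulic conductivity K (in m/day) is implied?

Hydraulic gradient i = Δh / L = 74.0 / 1660 = 0.04458.
From Q = K·A·i, K = Q / (A·i) = 682 / (993.0 × 0.04458) = 15.41 m/day.

15.4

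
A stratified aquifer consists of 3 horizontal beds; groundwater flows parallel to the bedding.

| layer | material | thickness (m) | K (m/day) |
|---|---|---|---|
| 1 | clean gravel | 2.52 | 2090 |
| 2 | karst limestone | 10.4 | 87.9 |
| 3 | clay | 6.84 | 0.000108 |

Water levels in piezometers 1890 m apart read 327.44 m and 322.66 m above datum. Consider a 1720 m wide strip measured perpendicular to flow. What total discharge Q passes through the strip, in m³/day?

26900

Flow is parallel to layering, so each bed carries its own Darcy discharge and the transmissivities add.
Σ(K_i·b_i) = 2090×2.52 + 87.9×10.4 + 0.000108×6.84 = 6181 m²/day.
Hydraulic gradient i = (327.44 − 322.66) / 1890 = 4.78 / 1890 = 0.002529.
Q = Σ(K_i·b_i) · W · i = 6181 × 1720 × 0.002529 = 26888 m³/day.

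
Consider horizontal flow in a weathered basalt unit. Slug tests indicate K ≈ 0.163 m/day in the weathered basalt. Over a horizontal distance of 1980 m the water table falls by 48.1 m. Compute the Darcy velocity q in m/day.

Hydraulic gradient i = Δh / L = 48.1 / 1980 = 0.02429.
Specific discharge q = K · i = 0.1630 × 0.02429 = 0.003960 m/day.

0.00396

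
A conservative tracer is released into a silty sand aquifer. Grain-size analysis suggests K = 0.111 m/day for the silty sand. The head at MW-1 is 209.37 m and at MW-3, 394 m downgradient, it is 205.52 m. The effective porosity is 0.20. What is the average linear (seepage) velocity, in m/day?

Hydraulic gradient i = (209.37 − 205.52) / 394 = 3.85 / 394 = 0.009772.
Darcy flux q = K · i = 0.1110 × 0.009772 = 0.001085 m/day.
Seepage velocity v = q / n_e = 0.001085 / 0.20 = 0.005423 m/day.

0.00542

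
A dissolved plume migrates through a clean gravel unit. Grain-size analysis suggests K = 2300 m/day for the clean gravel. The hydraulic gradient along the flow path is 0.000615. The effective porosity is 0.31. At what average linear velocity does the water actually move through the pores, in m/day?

Hydraulic gradient i = 0.000615.
Darcy flux q = K · i = 2300 × 0.0006150 = 1.414 m/day.
Seepage velocity v = q / n_e = 1.414 / 0.31 = 4.563 m/day.

4.56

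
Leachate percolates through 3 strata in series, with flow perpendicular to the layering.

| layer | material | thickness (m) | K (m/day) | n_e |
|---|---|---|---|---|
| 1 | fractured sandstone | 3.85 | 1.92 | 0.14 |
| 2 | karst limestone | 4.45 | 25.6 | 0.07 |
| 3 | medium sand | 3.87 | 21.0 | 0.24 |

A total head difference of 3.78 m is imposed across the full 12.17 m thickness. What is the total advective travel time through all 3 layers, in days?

With flow normal to the layers, continuity requires the same specific discharge q through every layer.
Σ(b_i/K_i) = 3.85/1.92 + 4.45/25.6 + 3.87/21.0 = 2.363 d.
q = Δh / Σ(b_i/K_i) = 3.78 / 2.363 = 1.599 m/day.
In each layer the seepage velocity is v_i = q/n_i, so the layer transit time is t_i = b_i·n_i / q:
  layer 1 (fractured sandstone): t_1 = 3.85 × 0.14 / 1.599 = 0.3370 d
  layer 2 (karst limestone): t_2 = 4.45 × 0.07 / 1.599 = 0.1948 d
  layer 3 (medium sand): t_3 = 3.87 × 0.24 / 1.599 = 0.5807 d
Total t = Σ t_i = 1.112 days.

1.11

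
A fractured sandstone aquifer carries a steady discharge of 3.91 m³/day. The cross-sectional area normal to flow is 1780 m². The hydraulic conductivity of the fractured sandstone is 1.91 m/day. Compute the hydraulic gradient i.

From Q = K·A·i, i = Q / (K·A) = 3.91 / (1.910 × 1780) = 0.001150.

0.00115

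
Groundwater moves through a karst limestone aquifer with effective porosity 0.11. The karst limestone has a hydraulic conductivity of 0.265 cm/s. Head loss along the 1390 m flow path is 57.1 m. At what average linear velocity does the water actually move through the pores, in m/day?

Convert K: 0.265 cm/s × 864 = 229.0 m/day.
Hydraulic gradient i = Δh / L = 57.1 / 1390 = 0.04108.
Darcy flux q = K · i = 229.0 × 0.04108 = 9.405 m/day.
Seepage velocity v = q / n_e = 9.405 / 0.11 = 85.50 m/day.

85.5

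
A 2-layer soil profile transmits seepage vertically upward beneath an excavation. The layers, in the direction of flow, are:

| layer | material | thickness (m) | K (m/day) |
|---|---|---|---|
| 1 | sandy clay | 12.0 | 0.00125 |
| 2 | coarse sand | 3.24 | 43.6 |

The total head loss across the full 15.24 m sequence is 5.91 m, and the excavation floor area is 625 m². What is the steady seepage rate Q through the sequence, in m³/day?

Flow is perpendicular to layering, so the layers act in series and the equivalent K is the thickness-weighted harmonic mean.
Total thickness L = 12.0 + 3.24 = 15.24 m.
Σ(b_i/K_i) = 12.0/0.00125 + 3.24/43.6 = 9600 d.
K_eq = L / Σ(b_i/K_i) = 15.24 / 9600 = 0.001587 m/day.
Q = K_eq · A · (Δh/L) = 0.001587 × 625 × (5.91/15.24) = 0.3848 m³/day.

0.385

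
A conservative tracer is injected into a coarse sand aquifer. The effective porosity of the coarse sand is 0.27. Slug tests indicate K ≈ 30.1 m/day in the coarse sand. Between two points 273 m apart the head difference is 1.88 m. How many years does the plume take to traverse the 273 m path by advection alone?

Hydraulic gradient i = Δh / L = 1.88 / 273 = 0.006886.
Darcy flux q = K · i = 30.10 × 0.006886 = 0.2073 m/day.
Seepage velocity v = q / n_e = 0.2073 / 0.27 = 0.7677 m/day.
Travel time t = L / v = 273 / 0.7677 = 355.6 days = 0.9736 years.

0.974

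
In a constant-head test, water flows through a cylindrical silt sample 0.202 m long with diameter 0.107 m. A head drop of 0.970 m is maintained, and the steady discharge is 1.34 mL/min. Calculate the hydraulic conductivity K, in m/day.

0.0447

Cross-sectional area A = π·(d/2)² = π × (0.107/2)² = 0.008992 m².
Convert discharge: 1.34 mL/min = 2.233e-08 m³/s.
Darcy's law rearranged: K = Q·L / (A·Δh) = 2.233e-08 × 0.202 / (0.008992 × 0.970) = 5.172e-07 m/s = 0.04469 m/day.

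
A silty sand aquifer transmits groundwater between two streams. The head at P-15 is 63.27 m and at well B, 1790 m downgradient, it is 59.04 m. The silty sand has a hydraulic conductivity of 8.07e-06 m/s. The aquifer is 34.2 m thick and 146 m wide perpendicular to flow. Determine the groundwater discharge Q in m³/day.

Convert K: 8.07e-06 m/s × 86400 = 0.6972 m/day.
Cross-sectional area A = 146 × 34.2 = 4993 m².
Hydraulic gradient i = (63.27 − 59.04) / 1790 = 4.23 / 1790 = 0.002363.
Darcy's law: Q = K · A · i = 0.6972 × 4993 × 0.002363 = 8.227 m³/day.

8.23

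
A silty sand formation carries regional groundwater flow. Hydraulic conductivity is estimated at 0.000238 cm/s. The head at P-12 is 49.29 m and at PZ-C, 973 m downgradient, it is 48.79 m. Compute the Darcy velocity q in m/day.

0.000106

Convert K: 0.000238 cm/s × 864 = 0.2056 m/day.
Hydraulic gradient i = (49.29 − 48.79) / 973 = 0.5 / 973 = 0.0005139.
Specific discharge q = K · i = 0.2056 × 0.0005139 = 0.0001057 m/day.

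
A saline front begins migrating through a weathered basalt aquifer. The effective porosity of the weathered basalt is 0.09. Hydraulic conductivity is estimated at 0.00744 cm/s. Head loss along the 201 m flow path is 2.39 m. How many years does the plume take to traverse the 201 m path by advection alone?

Convert K: 0.00744 cm/s × 864 = 6.428 m/day.
Hydraulic gradient i = Δh / L = 2.39 / 201 = 0.01189.
Darcy flux q = K · i = 6.428 × 0.01189 = 0.07643 m/day.
Seepage velocity v = q / n_e = 0.07643 / 0.09 = 0.8493 m/day.
Travel time t = L / v = 201 / 0.8493 = 236.7 days = 0.6480 years.

0.648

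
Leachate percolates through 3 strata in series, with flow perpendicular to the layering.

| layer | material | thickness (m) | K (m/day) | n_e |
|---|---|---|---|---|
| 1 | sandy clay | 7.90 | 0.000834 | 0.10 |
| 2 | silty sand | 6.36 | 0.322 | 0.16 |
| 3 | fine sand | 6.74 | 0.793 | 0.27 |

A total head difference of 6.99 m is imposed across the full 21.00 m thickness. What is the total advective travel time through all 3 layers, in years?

With flow normal to the layers, continuity requires the same specific discharge q through every layer.
Σ(b_i/K_i) = 7.90/0.000834 + 6.36/0.322 + 6.74/0.793 = 9501 d.
q = Δh / Σ(b_i/K_i) = 6.99 / 9501 = 0.0007357 m/day.
In each layer the seepage velocity is v_i = q/n_i, so the layer transit time is t_i = b_i·n_i / q:
  layer 1 (sandy clay): t_1 = 7.90 × 0.10 / 0.0007357 = 1074 d
  layer 2 (silty sand): t_2 = 6.36 × 0.16 / 0.0007357 = 1383 d
  layer 3 (fine sand): t_3 = 6.74 × 0.27 / 0.0007357 = 2473 d
Total t = Σ t_i = 4930 days = 13.50 years.

13.5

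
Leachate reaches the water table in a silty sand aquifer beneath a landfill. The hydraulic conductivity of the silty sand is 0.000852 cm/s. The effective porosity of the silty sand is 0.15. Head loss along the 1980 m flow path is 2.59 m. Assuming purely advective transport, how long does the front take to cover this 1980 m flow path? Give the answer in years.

Convert K: 0.000852 cm/s × 864 = 0.7361 m/day.
Hydraulic gradient i = Δh / L = 2.59 / 1980 = 0.001308.
Darcy flux q = K · i = 0.7361 × 0.001308 = 0.0009629 m/day.
Seepage velocity v = q / n_e = 0.0009629 / 0.15 = 0.006419 m/day.
Travel time t = L / v = 1980 / 0.006419 = 3.084e+05 days = 844.5 years.

844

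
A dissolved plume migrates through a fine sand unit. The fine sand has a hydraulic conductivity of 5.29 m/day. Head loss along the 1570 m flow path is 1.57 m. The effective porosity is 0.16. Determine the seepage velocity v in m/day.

Hydraulic gradient i = Δh / L = 1.57 / 1570 = 0.001000.
Darcy flux q = K · i = 5.290 × 0.001000 = 0.005290 m/day.
Seepage velocity v = q / n_e = 0.005290 / 0.16 = 0.03306 m/day.

0.0331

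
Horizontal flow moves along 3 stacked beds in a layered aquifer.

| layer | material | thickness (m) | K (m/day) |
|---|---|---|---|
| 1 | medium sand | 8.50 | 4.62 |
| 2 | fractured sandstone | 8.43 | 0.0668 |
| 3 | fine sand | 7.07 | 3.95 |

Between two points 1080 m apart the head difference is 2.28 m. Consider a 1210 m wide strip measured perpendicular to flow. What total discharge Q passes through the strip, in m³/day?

Flow is parallel to layering, so each bed carries its own Darcy discharge and the transmissivities add.
Σ(K_i·b_i) = 4.62×8.50 + 0.0668×8.43 + 3.95×7.07 = 67.76 m²/day.
Hydraulic gradient i = Δh / L = 2.28 / 1080 = 0.002111.
Q = Σ(K_i·b_i) · W · i = 67.76 × 1210 × 0.002111 = 173.1 m³/day.

173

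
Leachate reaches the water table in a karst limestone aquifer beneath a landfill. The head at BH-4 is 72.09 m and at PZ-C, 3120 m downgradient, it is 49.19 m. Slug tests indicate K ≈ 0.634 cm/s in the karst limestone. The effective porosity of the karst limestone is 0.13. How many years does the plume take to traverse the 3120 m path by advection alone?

Convert K: 0.634 cm/s × 864 = 547.8 m/day.
Hydraulic gradient i = (72.09 − 49.19) / 3120 = 22.9 / 3120 = 0.007340.
Darcy flux q = K · i = 547.8 × 0.007340 = 4.021 m/day.
Seepage velocity v = q / n_e = 4.021 / 0.13 = 30.93 m/day.
Travel time t = L / v = 3120 / 30.93 = 100.9 days = 0.2762 years.

0.276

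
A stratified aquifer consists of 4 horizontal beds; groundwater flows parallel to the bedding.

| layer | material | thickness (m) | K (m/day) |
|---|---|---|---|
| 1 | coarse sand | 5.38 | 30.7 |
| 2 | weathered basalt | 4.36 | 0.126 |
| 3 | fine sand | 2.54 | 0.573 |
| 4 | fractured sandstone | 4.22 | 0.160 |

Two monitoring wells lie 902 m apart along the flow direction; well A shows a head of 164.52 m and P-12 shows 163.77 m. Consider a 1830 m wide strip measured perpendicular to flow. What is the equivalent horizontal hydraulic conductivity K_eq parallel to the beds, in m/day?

Flow is parallel to layering, so each bed carries its own Darcy discharge and the transmissivities add.
Σ(K_i·b_i) = 30.7×5.38 + 0.126×4.36 + 0.573×2.54 + 0.160×4.22 = 167.8 m²/day.
Total thickness b = 16.50 m, so K_eq = Σ(K_i·b_i)/b = 10.17 m/day.

10.2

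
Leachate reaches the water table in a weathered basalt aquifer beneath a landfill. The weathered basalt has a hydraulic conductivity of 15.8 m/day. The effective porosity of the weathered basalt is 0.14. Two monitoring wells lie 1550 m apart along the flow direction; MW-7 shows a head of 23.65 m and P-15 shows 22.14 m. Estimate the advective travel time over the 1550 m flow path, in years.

38.6

Hydraulic gradient i = (23.65 − 22.14) / 1550 = 1.51 / 1550 = 0.0009742.
Darcy flux q = K · i = 15.80 × 0.0009742 = 0.01539 m/day.
Seepage velocity v = q / n_e = 0.01539 / 0.14 = 0.1099 m/day.
Travel time t = L / v = 1550 / 0.1099 = 14098 days = 38.60 years.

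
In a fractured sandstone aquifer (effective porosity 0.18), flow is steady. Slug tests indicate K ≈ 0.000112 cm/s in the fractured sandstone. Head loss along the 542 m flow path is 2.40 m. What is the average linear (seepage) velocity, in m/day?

Convert K: 0.000112 cm/s × 864 = 0.09677 m/day.
Hydraulic gradient i = Δh / L = 2.40 / 542 = 0.004428.
Darcy flux q = K · i = 0.09677 × 0.004428 = 0.0004285 m/day.
Seepage velocity v = q / n_e = 0.0004285 / 0.18 = 0.002381 m/day.

0.00238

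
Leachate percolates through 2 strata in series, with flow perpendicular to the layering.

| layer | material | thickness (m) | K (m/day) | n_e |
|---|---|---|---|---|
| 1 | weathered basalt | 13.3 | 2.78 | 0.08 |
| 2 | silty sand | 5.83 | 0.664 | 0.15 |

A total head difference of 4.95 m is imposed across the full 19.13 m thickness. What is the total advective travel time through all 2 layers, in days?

With flow normal to the layers, continuity requires the same specific discharge q through every layer.
Σ(b_i/K_i) = 13.3/2.78 + 5.83/0.664 = 13.56 d.
q = Δh / Σ(b_i/K_i) = 4.95 / 13.56 = 0.3649 m/day.
In each layer the seepage velocity is v_i = q/n_i, so the layer transit time is t_i = b_i·n_i / q:
  layer 1 (weathered basalt): t_1 = 13.3 × 0.08 / 0.3649 = 2.916 d
  layer 2 (silty sand): t_2 = 5.83 × 0.15 / 0.3649 = 2.396 d
Total t = Σ t_i = 5.312 days.

5.31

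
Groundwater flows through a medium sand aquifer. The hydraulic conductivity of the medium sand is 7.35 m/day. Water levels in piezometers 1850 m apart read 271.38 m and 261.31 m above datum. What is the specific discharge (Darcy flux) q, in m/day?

Hydraulic gradient i = (271.38 − 261.31) / 1850 = 10.07 / 1850 = 0.005443.
Specific discharge q = K · i = 7.350 × 0.005443 = 0.04001 m/day.

0.0400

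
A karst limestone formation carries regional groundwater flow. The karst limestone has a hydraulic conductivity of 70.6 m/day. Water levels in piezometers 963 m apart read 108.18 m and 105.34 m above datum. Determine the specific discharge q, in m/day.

Hydraulic gradient i = (108.18 − 105.34) / 963 = 2.84 / 963 = 0.002949.
Specific discharge q = K · i = 70.60 × 0.002949 = 0.2082 m/day.

0.208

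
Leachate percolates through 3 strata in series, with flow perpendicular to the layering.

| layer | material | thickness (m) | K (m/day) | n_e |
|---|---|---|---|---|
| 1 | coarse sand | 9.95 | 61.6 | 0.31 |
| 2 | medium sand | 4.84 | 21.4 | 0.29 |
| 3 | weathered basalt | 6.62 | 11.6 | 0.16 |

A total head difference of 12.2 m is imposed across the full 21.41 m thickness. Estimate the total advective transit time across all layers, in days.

With flow normal to the layers, continuity requires the same specific discharge q through every layer.
Σ(b_i/K_i) = 9.95/61.6 + 4.84/21.4 + 6.62/11.6 = 0.9584 d.
q = Δh / Σ(b_i/K_i) = 12.2 / 0.9584 = 12.73 m/day.
In each layer the seepage velocity is v_i = q/n_i, so the layer transit time is t_i = b_i·n_i / q:
  layer 1 (coarse sand): t_1 = 9.95 × 0.31 / 12.73 = 0.2423 d
  layer 2 (medium sand): t_2 = 4.84 × 0.29 / 12.73 = 0.1103 d
  layer 3 (weathered basalt): t_3 = 6.62 × 0.16 / 12.73 = 0.08321 d
Total t = Σ t_i = 0.4358 days.

0.436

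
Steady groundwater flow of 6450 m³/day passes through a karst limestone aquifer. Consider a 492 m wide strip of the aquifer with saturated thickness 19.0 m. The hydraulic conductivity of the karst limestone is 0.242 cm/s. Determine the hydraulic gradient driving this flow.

0.00330

Convert K: 0.242 cm/s × 864 = 209.1 m/day.
Cross-sectional area A = 492 × 19.0 = 9348 m².
From Q = K·A·i, i = Q / (K·A) = 6450 / (209.1 × 9348) = 0.003300.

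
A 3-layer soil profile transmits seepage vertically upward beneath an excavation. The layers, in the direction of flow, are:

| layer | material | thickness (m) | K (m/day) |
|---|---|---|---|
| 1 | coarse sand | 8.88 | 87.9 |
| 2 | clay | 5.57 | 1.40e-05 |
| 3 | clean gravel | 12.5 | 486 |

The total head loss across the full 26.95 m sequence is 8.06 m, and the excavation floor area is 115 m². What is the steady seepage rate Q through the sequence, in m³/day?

Flow is perpendicular to layering, so the layers act in series and the equivalent K is the thickness-weighted harmonic mean.
Total thickness L = 8.88 + 5.57 + 12.5 = 26.95 m.
Σ(b_i/K_i) = 8.88/87.9 + 5.57/1.40e-05 + 12.5/486 = 3.979e+05 d.
K_eq = L / Σ(b_i/K_i) = 26.95 / 3.979e+05 = 6.774e-05 m/day.
Q = K_eq · A · (Δh/L) = 6.774e-05 × 115 × (8.06/26.95) = 0.002330 m³/day.

0.00233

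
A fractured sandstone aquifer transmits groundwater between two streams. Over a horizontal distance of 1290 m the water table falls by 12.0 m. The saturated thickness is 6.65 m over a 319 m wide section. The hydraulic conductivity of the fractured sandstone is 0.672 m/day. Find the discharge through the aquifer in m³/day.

13.3

Cross-sectional area A = 319 × 6.65 = 2121 m².
Hydraulic gradient i = Δh / L = 12.0 / 1290 = 0.009302.
Darcy's law: Q = K · A · i = 0.6720 × 2121 × 0.009302 = 13.26 m³/day.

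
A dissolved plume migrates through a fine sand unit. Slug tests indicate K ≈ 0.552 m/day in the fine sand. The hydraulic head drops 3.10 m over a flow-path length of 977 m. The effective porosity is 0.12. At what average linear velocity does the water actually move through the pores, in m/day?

0.0146

Hydraulic gradient i = Δh / L = 3.10 / 977 = 0.003173.
Darcy flux q = K · i = 0.5520 × 0.003173 = 0.001751 m/day.
Seepage velocity v = q / n_e = 0.001751 / 0.12 = 0.01460 m/day.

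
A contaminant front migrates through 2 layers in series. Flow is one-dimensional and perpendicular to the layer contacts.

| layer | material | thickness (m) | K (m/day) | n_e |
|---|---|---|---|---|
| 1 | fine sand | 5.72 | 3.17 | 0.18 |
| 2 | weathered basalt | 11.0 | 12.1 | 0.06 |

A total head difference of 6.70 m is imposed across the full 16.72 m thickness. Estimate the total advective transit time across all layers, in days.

0.684

With flow normal to the layers, continuity requires the same specific discharge q through every layer.
Σ(b_i/K_i) = 5.72/3.17 + 11.0/12.1 = 2.714 d.
q = Δh / Σ(b_i/K_i) = 6.70 / 2.714 = 2.469 m/day.
In each layer the seepage velocity is v_i = q/n_i, so the layer transit time is t_i = b_i·n_i / q:
  layer 1 (fine sand): t_1 = 5.72 × 0.18 / 2.469 = 0.4170 d
  layer 2 (weathered basalt): t_2 = 11.0 × 0.06 / 2.469 = 0.2673 d
Total t = Σ t_i = 0.6843 days.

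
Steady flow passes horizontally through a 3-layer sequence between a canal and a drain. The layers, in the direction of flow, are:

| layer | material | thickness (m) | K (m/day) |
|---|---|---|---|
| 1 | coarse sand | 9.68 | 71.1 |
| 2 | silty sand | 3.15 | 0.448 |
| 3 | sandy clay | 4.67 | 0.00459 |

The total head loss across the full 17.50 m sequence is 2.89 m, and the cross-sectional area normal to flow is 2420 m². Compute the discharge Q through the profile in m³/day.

6.83

Flow is perpendicular to layering, so the layers act in series and the equivalent K is the thickness-weighted harmonic mean.
Total thickness L = 9.68 + 3.15 + 4.67 = 17.50 m.
Σ(b_i/K_i) = 9.68/71.1 + 3.15/0.448 + 4.67/0.00459 = 1025 d.
K_eq = L / Σ(b_i/K_i) = 17.50 / 1025 = 0.01708 m/day.
Q = K_eq · A · (Δh/L) = 0.01708 × 2420 × (2.89/17.50) = 6.826 m³/day.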